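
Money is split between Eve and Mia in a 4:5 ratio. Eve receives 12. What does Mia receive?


Find the multiplier:
12 / 4 = 3
Apply to Mia's share:
5 x 3 = 15

15


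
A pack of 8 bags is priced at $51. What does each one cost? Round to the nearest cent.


Total cost: $51
Number of items: 8
Unit price: $51 / 8 = $6.375 ≈ $6.38

$6.38


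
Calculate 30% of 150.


Convert percentage to decimal:
30% = 0.3
Multiply:
150 x 0.3 = 45

45


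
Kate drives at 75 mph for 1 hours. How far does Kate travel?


Use the formula: distance = speed x time
Speed = 75 mph, Time = 1 hours
75 x 1 = 75 miles

75 miles


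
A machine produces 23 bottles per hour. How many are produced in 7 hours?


Production rate: 23 bottles per hour
Time: 7 hours
Total: 23 x 7 = 161 bottles

161 bottles


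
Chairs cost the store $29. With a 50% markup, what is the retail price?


Calculate the markup amount:
50% of $29 = $14.50
Add to cost:
$29 + $14.50 = $43.50

$43.50


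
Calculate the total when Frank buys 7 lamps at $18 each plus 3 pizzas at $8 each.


Cost of lamps:
7 x $18 = $126
Cost of pizzas:
3 x $8 = $24
Add both:
$126 + $24 = $150

$150


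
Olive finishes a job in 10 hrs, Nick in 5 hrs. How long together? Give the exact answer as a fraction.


Olive's rate: 1/10 of the job per hour
Nick's rate: 1/5 of the job per hour
Combined rate: 1/10 + 1/5 = 3/10 per hour
Time = 1 / (3/10) = 10/3 hours (≈ 3.33 hours)

10/3 hours


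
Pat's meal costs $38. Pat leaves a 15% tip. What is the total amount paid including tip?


Calculate the tip:
15% of $38 = $5.70
Add tip to meal cost:
$38 + $5.70 = $43.70

$43.70


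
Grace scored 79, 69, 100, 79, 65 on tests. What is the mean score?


Add the scores:
79 + 69 + 100 + 79 + 65 = 392
Divide by the number of tests:
392 / 5 = 78.4

78.4


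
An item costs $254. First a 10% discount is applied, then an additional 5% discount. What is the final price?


First discount:
10% of $254 = $25.40
Price after first discount:
$254 - $25.40 = $228.60
Second discount:
5% of $228.60 = $11.43
Final price:
$228.60 - $11.43 = $217.17

$217.17


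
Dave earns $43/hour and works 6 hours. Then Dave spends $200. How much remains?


Calculate earnings:
6 x $43 = $258
Subtract spending:
$258 - $200 = $58

$58


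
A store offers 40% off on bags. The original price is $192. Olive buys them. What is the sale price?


Calculate the discount amount:
40% of $192 = $76.80
Subtract from original:
$192 - $76.80 = $115.20

$115.20


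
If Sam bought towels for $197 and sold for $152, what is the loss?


Selling price = $152
Cost price = $197
Loss = cost price - selling price:
Loss = $197 - $152 = $45

$45


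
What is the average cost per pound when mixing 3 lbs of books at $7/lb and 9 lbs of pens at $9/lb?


Cost of books:
3 x $7 = $21
Cost of pens:
9 x $9 = $81
Total cost: $21 + $81 = $102
Total weight: 12 lbs
Average: $102 / 12 = $8.50/lb

$8.50/lb


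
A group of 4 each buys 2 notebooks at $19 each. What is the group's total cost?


Cost per person:
2 x $19 = $38
Group total:
4 x $38 = $152

$152


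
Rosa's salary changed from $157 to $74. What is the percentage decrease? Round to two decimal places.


Find the absolute change:
|74 - 157| = 83
Divide by original and multiply by 100:
83 / 157 x 100 = 52.8662...% ≈ 52.87%

52.87%


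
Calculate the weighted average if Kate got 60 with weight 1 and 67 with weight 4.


Weighted sum:
1 x 60 + 4 x 67 = 328
Total weight:
1 + 4 = 5
Weighted average:
328 / 5 = 65.6

65.6


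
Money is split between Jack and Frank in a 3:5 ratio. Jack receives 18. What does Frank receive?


Find the multiplier:
18 / 3 = 6
Apply to Frank's share:
5 x 6 = 30

30


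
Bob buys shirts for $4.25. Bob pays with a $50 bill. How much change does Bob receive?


Start with the amount paid:
$50
Subtract the price:
$50 - $4.25 = $45.75

$45.75


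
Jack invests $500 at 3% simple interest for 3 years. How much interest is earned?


Use the formula I = P x R x T / 100
P x R x T = 500 x 3 x 3 = 4500
I = 4500 / 100 = $45

$45


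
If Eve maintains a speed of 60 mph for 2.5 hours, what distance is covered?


Use the formula: distance = speed x time
Speed = 60 mph, Time = 2.5 hours
60 x 2.5 = 150 miles

150 miles


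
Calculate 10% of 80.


Convert percentage to decimal:
10% = 0.1
Multiply:
80 x 0.1 = 8

8


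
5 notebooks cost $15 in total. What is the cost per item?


Total cost: $15
Number of items: 5
Unit price: $15 / 5 = $3

$3


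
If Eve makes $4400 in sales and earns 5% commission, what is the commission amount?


Convert rate to decimal:
5% = 0.05
Multiply by sales:
$4400 x 0.05 = $220

$220


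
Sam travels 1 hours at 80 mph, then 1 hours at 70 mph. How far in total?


Leg 1 distance:
80 x 1 = 80 miles
Leg 2 distance:
70 x 1 = 70 miles
Total distance:
80 + 70 = 150 miles

150 miles


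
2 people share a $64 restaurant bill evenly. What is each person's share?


Total bill: $64
Number of people: 2
Each pays: $64 / 2 = $32

$32


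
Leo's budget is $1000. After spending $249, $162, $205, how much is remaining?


Add up expenses:
$249 + $162 + $205 = $616
Subtract from budget:
$1000 - $616 = $384

$384


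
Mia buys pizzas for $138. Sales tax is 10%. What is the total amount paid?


Calculate the tax:
10% of $138 = $13.80
Add tax to price:
$138 + $13.80 = $151.80

$151.80


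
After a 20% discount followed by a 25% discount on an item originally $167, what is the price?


First discount:
20% of $167 = $33.40
Price after first discount:
$167 - $33.40 = $133.60
Second discount:
25% of $133.60 = $33.40
Final price:
$133.60 - $33.40 = $100.20

$100.20


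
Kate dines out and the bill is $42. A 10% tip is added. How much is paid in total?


Calculate the tip:
10% of $42 = $4.20
Add tip to meal cost:
$42 + $4.20 = $46.20

$46.20


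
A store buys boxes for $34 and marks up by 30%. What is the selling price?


Calculate the markup amount:
30% of $34 = $10.20
Add to cost:
$34 + $10.20 = $44.20

$44.20


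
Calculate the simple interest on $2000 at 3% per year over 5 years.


Use the formula I = P x R x T / 100
P x R x T = 2000 x 3 x 5 = 30000
I = 30000 / 100 = $300

$300


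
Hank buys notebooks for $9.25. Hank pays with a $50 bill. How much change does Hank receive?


Start with the amount paid:
$50
Subtract the price:
$50 - $9.25 = $40.75

$40.75


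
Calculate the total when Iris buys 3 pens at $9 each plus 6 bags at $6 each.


Cost of pens:
3 x $9 = $27
Cost of bags:
6 x $6 = $36
Add both:
$27 + $36 = $63

$63


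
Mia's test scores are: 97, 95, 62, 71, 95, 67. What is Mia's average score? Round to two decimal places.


Add the scores:
97 + 95 + 62 + 71 + 95 + 67 = 487
Divide by the number of tests:
487 / 6 = 81.1666... ≈ 81.17

81.17


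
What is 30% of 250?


Convert percentage to decimal:
30% = 0.3
Multiply:
250 x 0.3 = 75

75


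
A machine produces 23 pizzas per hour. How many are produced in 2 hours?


Production rate: 23 pizzas per hour
Time: 2 hours
Total: 23 x 2 = 46 pizzas

46 pizzas


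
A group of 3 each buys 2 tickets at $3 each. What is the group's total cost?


Cost per person:
2 x $3 = $6
Group total:
3 x $6 = $18

$18


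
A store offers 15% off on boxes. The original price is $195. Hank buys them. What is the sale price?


Calculate the discount amount:
15% of $195 = $29.25
Subtract from original:
$195 - $29.25 = $165.75

$165.75


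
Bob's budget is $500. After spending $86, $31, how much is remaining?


Add up expenses:
$86 + $31 = $117
Subtract from budget:
$500 - $117 = $383

$383


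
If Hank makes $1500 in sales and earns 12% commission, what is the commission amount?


Convert rate to decimal:
12% = 0.12
Multiply by sales:
$1500 x 0.12 = $180

$180


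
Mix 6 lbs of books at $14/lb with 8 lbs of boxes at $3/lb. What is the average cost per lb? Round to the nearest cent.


Cost of books:
6 x $14 = $84
Cost of boxes:
8 x $3 = $24
Total cost: $84 + $24 = $108
Total weight: 14 lbs
Average: $108 / 14 = $7.7142... ≈ $7.71/lb

$7.71/lb


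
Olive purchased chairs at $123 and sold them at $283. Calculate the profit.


Selling price = $283
Cost price = $123
Profit = selling price - cost price:
Profit = $283 - $123 = $160

$160


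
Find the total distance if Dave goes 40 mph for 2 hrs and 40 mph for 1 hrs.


Leg 1 distance:
40 x 2 = 80 miles
Leg 2 distance:
40 x 1 = 40 miles
Total distance:
80 + 40 = 120 miles

120 miles


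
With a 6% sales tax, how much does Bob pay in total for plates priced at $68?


Calculate the tax:
6% of $68 = $4.08
Add tax to price:
$68 + $4.08 = $72.08

$72.08


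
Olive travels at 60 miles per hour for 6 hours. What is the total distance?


Use the formula: distance = speed x time
Speed = 60 mph, Time = 6 hours
60 x 6 = 360 miles

360 miles


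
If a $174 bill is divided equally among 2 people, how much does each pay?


Total bill: $174
Number of people: 2
Each pays: $174 / 2 = $87

$87


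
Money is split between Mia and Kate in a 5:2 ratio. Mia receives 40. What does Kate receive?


Find the multiplier:
40 / 5 = 8
Apply to Kate's share:
2 x 8 = 16

16


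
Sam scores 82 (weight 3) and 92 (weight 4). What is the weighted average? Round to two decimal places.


Weighted sum:
3 x 82 + 4 x 92 = 614
Total weight:
3 + 4 = 7
Weighted average:
614 / 7 = 87.7142... ≈ 87.71

87.71


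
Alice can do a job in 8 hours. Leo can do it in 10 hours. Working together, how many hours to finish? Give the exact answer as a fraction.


Alice's rate: 1/8 of the job per hour
Leo's rate: 1/10 of the job per hour
Combined rate: 1/8 + 1/10 = 9/40 per hour
Time = 1 / (9/40) = 40/9 hours (≈ 4.44 hours)

40/9 hours


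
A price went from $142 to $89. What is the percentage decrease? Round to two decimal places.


Find the absolute change:
|89 - 142| = 53
Divide by original and multiply by 100:
53 / 142 x 100 = 37.3239...% ≈ 37.32%

37.32%


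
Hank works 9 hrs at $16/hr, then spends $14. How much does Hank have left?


Calculate earnings:
9 x $16 = $144
Subtract spending:
$144 - $14 = $130

$130


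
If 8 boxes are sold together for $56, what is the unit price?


Total cost: $56
Number of items: 8
Unit price: $56 / 8 = $7

$7


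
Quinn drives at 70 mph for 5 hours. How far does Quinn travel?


Use the formula: distance = speed x time
Speed = 70 mph, Time = 5 hours
70 x 5 = 350 miles

350 miles


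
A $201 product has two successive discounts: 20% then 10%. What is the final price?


First discount:
20% of $201 = $40.20
Price after first discount:
$201 - $40.20 = $160.80
Second discount:
10% of $160.80 = $16.08
Final price:
$160.80 - $16.08 = $144.72

$144.72


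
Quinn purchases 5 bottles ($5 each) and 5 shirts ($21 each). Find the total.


Cost of bottles:
5 x $5 = $25
Cost of shirts:
5 x $21 = $105
Add both:
$25 + $105 = $130

$130


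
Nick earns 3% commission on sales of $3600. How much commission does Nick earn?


Convert rate to decimal:
3% = 0.03
Multiply by sales:
$3600 x 0.03 = $108

$108


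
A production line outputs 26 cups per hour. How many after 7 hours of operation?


Production rate: 26 cups per hour
Time: 7 hours
Total: 26 x 7 = 182 cups

182 cups


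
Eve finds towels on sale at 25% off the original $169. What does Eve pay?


Calculate the discount amount:
25% of $169 = $42.25
Subtract from original:
$169 - $42.25 = $126.75

$126.75


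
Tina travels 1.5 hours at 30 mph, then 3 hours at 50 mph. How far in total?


Leg 1 distance:
30 x 1.5 = 45 miles
Leg 2 distance:
50 x 3 = 150 miles
Total distance:
45 + 150 = 195 miles

195 miles


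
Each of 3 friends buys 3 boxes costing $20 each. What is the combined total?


Cost per person:
3 x $20 = $60
Group total:
3 x $60 = $180

$180


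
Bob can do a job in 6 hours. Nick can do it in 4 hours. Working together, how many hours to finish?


Bob's rate: 1/6 of the job per hour
Nick's rate: 1/4 of the job per hour
Combined rate: 1/6 + 1/4 = 5/12 per hour
Time = 1 / (5/12) = 12/5 = 2.4 hours

2.4 hours


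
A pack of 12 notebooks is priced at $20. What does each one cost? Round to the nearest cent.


Total cost: $20
Number of items: 12
Unit price: $20 / 12 = $1.6666... ≈ $1.67

$1.67


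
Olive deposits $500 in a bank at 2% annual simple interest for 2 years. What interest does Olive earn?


Use the formula I = P x R x T / 100
P x R x T = 500 x 2 x 2 = 2000
I = 2000 / 100 = $20

$20


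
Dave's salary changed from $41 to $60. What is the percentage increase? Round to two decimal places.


Find the absolute change:
|60 - 41| = 19
Divide by original and multiply by 100:
19 / 41 x 100 = 46.3414...% ≈ 46.34%

46.34%


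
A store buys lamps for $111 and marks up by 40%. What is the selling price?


Calculate the markup amount:
40% of $111 = $44.40
Add to cost:
$111 + $44.40 = $155.40

$155.40


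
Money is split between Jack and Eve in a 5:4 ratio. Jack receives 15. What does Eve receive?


Find the multiplier:
15 / 5 = 3
Apply to Eve's share:
4 x 3 = 12

12


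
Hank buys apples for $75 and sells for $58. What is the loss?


Selling price = $58
Cost price = $75
Loss = cost price - selling price:
Loss = $75 - $58 = $17

$17


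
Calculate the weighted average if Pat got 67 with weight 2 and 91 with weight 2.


Weighted sum:
2 x 67 + 2 x 91 = 316
Total weight:
2 + 2 = 4
Weighted average:
316 / 4 = 79

79


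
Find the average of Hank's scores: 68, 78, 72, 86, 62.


Add the scores:
68 + 78 + 72 + 86 + 62 = 366
Divide by the number of tests:
366 / 5 = 73.2

73.2


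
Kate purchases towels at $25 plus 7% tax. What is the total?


Calculate the tax:
7% of $25 = $1.75
Add tax to price:
$25 + $1.75 = $26.75

$26.75


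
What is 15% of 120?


Convert percentage to decimal:
15% = 0.15
Multiply:
120 x 0.15 = 18

18


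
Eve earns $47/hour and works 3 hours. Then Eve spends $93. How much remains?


Calculate earnings:
3 x $47 = $141
Subtract spending:
$141 - $93 = $48

$48


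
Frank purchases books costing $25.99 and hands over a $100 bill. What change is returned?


Start with the amount paid:
$100
Subtract the price:
$100 - $25.99 = $74.01

$74.01


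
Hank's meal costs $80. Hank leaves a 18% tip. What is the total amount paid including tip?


Calculate the tip:
18% of $80 = $14.40
Add tip to meal cost:
$80 + $14.40 = $94.40

$94.40


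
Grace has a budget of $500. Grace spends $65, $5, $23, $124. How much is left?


Add up expenses:
$65 + $5 + $23 + $124 = $217
Subtract from budget:
$500 - $217 = $283

$283


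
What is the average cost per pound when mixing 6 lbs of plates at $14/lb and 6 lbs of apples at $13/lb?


Cost of plates:
6 x $14 = $84
Cost of apples:
6 x $13 = $78
Total cost: $84 + $78 = $162
Total weight: 12 lbs
Average: $162 / 12 = $13.50/lb

$13.50/lb


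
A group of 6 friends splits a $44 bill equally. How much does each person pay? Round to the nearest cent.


Total bill: $44
Number of people: 6
Each pays: $44 / 6 = $7.3333... ≈ $7.33

$7.33


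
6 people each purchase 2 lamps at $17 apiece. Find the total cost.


Cost per person:
2 x $17 = $34
Group total:
6 x $34 = $204

$204


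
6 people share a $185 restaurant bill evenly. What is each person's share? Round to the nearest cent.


Total bill: $185
Number of people: 6
Each pays: $185 / 6 = $30.8333... ≈ $30.83

$30.83


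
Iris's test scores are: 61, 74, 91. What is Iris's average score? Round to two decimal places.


Add the scores:
61 + 74 + 91 = 226
Divide by the number of tests:
226 / 3 = 75.3333... ≈ 75.33

75.33


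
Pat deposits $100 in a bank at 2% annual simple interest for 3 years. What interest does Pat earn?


Use the formula I = P x R x T / 100
P x R x T = 100 x 2 x 3 = 600
I = 600 / 100 = $6

$6


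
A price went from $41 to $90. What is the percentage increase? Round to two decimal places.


Find the absolute change:
|90 - 41| = 49
Divide by original and multiply by 100:
49 / 41 x 100 = 119.5121...% ≈ 119.51%

119.51%


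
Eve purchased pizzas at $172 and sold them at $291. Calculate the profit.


Selling price = $291
Cost price = $172
Profit = selling price - cost price:
Profit = $291 - $172 = $119

$119


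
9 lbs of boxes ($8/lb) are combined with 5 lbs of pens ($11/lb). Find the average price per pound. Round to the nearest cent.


Cost of boxes:
9 x $8 = $72
Cost of pens:
5 x $11 = $55
Total cost: $72 + $55 = $127
Total weight: 14 lbs
Average: $127 / 14 = $9.0714... ≈ $9.07/lb

$9.07/lb


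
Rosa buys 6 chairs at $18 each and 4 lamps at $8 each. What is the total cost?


Cost of chairs:
6 x $18 = $108
Cost of lamps:
4 x $8 = $32
Add both:
$108 + $32 = $140

$140


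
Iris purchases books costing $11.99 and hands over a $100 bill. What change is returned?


Start with the amount paid:
$100
Subtract the price:
$100 - $11.99 = $88.01

$88.01


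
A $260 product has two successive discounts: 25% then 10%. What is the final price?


First discount:
25% of $260 = $65
Price after first discount:
$260 - $65 = $195
Second discount:
10% of $195 = $19.50
Final price:
$195 - $19.50 = $175.50

$175.50


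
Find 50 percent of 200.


Convert percentage to decimal:
50% = 0.5
Multiply:
200 x 0.5 = 100

100


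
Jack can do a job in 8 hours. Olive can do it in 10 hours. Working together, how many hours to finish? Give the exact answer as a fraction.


Jack's rate: 1/8 of the job per hour
Olive's rate: 1/10 of the job per hour
Combined rate: 1/8 + 1/10 = 9/40 per hour
Time = 1 / (9/40) = 40/9 hours (≈ 4.44 hours)

40/9 hours


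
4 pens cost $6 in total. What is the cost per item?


Total cost: $6
Number of items: 4
Unit price: $6 / 4 = $1.50

$1.50


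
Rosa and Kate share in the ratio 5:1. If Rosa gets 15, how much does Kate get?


Find the multiplier:
15 / 5 = 3
Apply to Kate's share:
1 x 3 = 3

3


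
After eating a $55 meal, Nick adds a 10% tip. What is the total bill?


Calculate the tip:
10% of $55 = $5.50
Add tip to meal cost:
$55 + $5.50 = $60.50

$60.50


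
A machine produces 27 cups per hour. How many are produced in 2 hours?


Production rate: 27 cups per hour
Time: 2 hours
Total: 27 x 2 = 54 cups

54 cups


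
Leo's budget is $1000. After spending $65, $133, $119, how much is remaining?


Add up expenses:
$65 + $133 + $119 = $317
Subtract from budget:
$1000 - $317 = $683

$683


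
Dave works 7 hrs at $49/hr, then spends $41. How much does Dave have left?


Calculate earnings:
7 x $49 = $343
Subtract spending:
$343 - $41 = $302

$302


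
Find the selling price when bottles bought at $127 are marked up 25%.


Calculate the markup amount:
25% of $127 = $31.75
Add to cost:
$127 + $31.75 = $158.75

$158.75


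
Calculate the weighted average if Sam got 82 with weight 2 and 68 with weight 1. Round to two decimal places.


Weighted sum:
2 x 82 + 1 x 68 = 232
Total weight:
2 + 1 = 3
Weighted average:
232 / 3 = 77.3333... ≈ 77.33

77.33


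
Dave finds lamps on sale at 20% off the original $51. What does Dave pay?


Calculate the discount amount:
20% of $51 = $10.20
Subtract from original:
$51 - $10.20 = $40.80

$40.80


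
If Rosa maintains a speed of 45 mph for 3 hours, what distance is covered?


Use the formula: distance = speed x time
Speed = 45 mph, Time = 3 hours
45 x 3 = 135 miles

135 miles


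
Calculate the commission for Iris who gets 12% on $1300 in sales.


Convert rate to decimal:
12% = 0.12
Multiply by sales:
$1300 x 0.12 = $156

$156


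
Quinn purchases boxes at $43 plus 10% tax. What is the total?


Calculate the tax:
10% of $43 = $4.30
Add tax to price:
$43 + $4.30 = $47.30

$47.30


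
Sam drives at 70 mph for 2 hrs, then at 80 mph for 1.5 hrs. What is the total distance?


Leg 1 distance:
70 x 2 = 140 miles
Leg 2 distance:
80 x 1.5 = 120 miles
Total distance:
140 + 120 = 260 miles

260 miles


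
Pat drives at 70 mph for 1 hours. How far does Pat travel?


Use the formula: distance = speed x time
Speed = 70 mph, Time = 1 hours
70 x 1 = 70 miles

70 miles


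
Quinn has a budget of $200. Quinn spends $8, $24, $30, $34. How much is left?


Add up expenses:
$8 + $24 + $30 + $34 = $96
Subtract from budget:
$200 - $96 = $104

$104


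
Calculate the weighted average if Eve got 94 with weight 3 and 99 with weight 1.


Weighted sum:
3 x 94 + 1 x 99 = 381
Total weight:
3 + 1 = 4
Weighted average:
381 / 4 = 95.25

95.25


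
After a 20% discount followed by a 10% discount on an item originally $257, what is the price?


First discount:
20% of $257 = $51.40
Price after first discount:
$257 - $51.40 = $205.60
Second discount:
10% of $205.60 = $20.56
Final price:
$205.60 - $20.56 = $185.04

$185.04


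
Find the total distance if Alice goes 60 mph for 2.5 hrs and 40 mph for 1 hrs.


Leg 1 distance:
60 x 2.5 = 150 miles
Leg 2 distance:
40 x 1 = 40 miles
Total distance:
150 + 40 = 190 miles

190 miles


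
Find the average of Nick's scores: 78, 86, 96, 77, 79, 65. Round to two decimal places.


Add the scores:
78 + 86 + 96 + 77 + 79 + 65 = 481
Divide by the number of tests:
481 / 6 = 80.1666... ≈ 80.17

80.17


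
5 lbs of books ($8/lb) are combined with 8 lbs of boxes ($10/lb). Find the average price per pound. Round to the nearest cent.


Cost of books:
5 x $8 = $40
Cost of boxes:
8 x $10 = $80
Total cost: $40 + $80 = $120
Total weight: 13 lbs
Average: $120 / 13 = $9.2307... ≈ $9.23/lb

$9.23/lb


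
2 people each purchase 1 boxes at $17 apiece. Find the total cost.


Cost per person:
1 x $17 = $17
Group total:
2 x $17 = $34

$34


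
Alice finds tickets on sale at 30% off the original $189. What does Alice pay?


Calculate the discount amount:
30% of $189 = $56.70
Subtract from original:
$189 - $56.70 = $132.30

$132.30


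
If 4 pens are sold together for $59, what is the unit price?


Total cost: $59
Number of items: 4
Unit price: $59 / 4 = $14.75

$14.75


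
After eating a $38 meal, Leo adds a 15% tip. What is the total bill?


Calculate the tip:
15% of $38 = $5.70
Add tip to meal cost:
$38 + $5.70 = $43.70

$43.70


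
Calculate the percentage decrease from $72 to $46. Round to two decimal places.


Find the absolute change:
|46 - 72| = 26
Divide by original and multiply by 100:
26 / 72 x 100 = 36.1111...% ≈ 36.11%

36.11%


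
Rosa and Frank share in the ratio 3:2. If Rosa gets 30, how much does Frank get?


Find the multiplier:
30 / 3 = 10
Apply to Frank's share:
2 x 10 = 20

20


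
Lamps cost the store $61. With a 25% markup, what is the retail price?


Calculate the markup amount:
25% of $61 = $15.25
Add to cost:
$61 + $15.25 = $76.25

$76.25


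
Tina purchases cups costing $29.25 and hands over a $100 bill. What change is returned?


Start with the amount paid:
$100
Subtract the price:
$100 - $29.25 = $70.75

$70.75


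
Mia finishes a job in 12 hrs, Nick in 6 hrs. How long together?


Mia's rate: 1/12 of the job per hour
Nick's rate: 1/6 of the job per hour
Combined rate: 1/12 + 1/6 = 1/4 per hour
Time = 1 / (1/4) = 4 hours

4 hours


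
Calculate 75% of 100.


Convert percentage to decimal:
75% = 0.75
Multiply:
100 x 0.75 = 75

75


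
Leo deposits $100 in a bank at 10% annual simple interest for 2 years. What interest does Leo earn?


Use the formula I = P x R x T / 100
P x R x T = 100 x 10 x 2 = 2000
I = 2000 / 100 = $20

$20


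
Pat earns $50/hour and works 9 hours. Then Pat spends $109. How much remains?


Calculate earnings:
9 x $50 = $450
Subtract spending:
$450 - $109 = $341

$341


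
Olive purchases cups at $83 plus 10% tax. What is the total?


Calculate the tax:
10% of $83 = $8.30
Add tax to price:
$83 + $8.30 = $91.30

$91.30


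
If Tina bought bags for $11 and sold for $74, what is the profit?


Selling price = $74
Cost price = $11
Profit = selling price - cost price:
Profit = $74 - $11 = $63

$63


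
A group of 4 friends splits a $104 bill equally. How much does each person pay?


Total bill: $104
Number of people: 4
Each pays: $104 / 4 = $26

$26


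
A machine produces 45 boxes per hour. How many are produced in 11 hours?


Production rate: 45 boxes per hour
Time: 11 hours
Total: 45 x 11 = 495 boxes

495 boxes


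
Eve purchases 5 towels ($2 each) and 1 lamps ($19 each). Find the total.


Cost of towels:
5 x $2 = $10
Cost of lamps:
1 x $19 = $19
Add both:
$10 + $19 = $29

$29


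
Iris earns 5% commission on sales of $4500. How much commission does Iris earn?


Convert rate to decimal:
5% = 0.05
Multiply by sales:
$4500 x 0.05 = $225

$225


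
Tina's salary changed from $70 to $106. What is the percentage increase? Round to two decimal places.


Find the absolute change:
|106 - 70| = 36
Divide by original and multiply by 100:
36 / 70 x 100 = 51.4285...% ≈ 51.43%

51.43%


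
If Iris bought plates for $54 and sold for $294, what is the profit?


Selling price = $294
Cost price = $54
Profit = selling price - cost price:
Profit = $294 - $54 = $240

$240


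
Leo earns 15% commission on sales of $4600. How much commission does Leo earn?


Convert rate to decimal:
15% = 0.15
Multiply by sales:
$4600 x 0.15 = $690

$690


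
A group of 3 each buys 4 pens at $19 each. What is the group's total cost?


Cost per person:
4 x $19 = $76
Group total:
3 x $76 = $228

$228


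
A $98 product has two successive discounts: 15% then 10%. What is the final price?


First discount:
15% of $98 = $14.70
Price after first discount:
$98 - $14.70 = $83.30
Second discount:
10% of $83.30 = $8.33
Final price:
$83.30 - $8.33 = $74.97

$74.97


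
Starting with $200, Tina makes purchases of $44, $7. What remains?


Add up expenses:
$44 + $7 = $51
Subtract from budget:
$200 - $51 = $149

$149


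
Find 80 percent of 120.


Convert percentage to decimal:
80% = 0.8
Multiply:
120 x 0.8 = 96

96


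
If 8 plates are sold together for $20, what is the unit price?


Total cost: $20
Number of items: 8
Unit price: $20 / 8 = $2.50

$2.50


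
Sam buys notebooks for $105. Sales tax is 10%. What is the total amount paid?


Calculate the tax:
10% of $105 = $10.50
Add tax to price:
$105 + $10.50 = $115.50

$115.50


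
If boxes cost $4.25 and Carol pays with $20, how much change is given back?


Start with the amount paid:
$20
Subtract the price:
$20 - $4.25 = $15.75

$15.75


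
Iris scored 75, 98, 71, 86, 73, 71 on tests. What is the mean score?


Add the scores:
75 + 98 + 71 + 86 + 73 + 71 = 474
Divide by the number of tests:
474 / 6 = 79

79


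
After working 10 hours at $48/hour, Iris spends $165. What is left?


Calculate earnings:
10 x $48 = $480
Subtract spending:
$480 - $165 = $315

$315


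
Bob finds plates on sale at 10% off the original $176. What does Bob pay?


Calculate the discount amount:
10% of $176 = $17.60
Subtract from original:
$176 - $17.60 = $158.40

$158.40


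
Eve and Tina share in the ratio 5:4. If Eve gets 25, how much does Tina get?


Find the multiplier:
25 / 5 = 5
Apply to Tina's share:
4 x 5 = 20

20


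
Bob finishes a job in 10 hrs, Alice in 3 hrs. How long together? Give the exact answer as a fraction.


Bob's rate: 1/10 of the job per hour
Alice's rate: 1/3 of the job per hour
Combined rate: 1/10 + 1/3 = 13/30 per hour
Time = 1 / (13/30) = 30/13 hours (≈ 2.31 hours)

30/13 hours


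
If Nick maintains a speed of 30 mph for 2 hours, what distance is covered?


Use the formula: distance = speed x time
Speed = 30 mph, Time = 2 hours
30 x 2 = 60 miles

60 miles


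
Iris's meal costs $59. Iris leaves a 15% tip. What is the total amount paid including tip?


Calculate the tip:
15% of $59 = $8.85
Add tip to meal cost:
$59 + $8.85 = $67.85

$67.85


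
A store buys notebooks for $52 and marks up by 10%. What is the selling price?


Calculate the markup amount:
10% of $52 = $5.20
Add to cost:
$52 + $5.20 = $57.20

$57.20


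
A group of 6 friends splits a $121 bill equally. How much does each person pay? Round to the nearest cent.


Total bill: $121
Number of people: 6
Each pays: $121 / 6 = $20.1666... ≈ $20.17

$20.17


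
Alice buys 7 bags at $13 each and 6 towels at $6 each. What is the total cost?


Cost of bags:
7 x $13 = $91
Cost of towels:
6 x $6 = $36
Add both:
$91 + $36 = $127

$127


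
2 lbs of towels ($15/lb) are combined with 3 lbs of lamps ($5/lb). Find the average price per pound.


Cost of towels:
2 x $15 = $30
Cost of lamps:
3 x $5 = $15
Total cost: $30 + $15 = $45
Total weight: 5 lbs
Average: $45 / 5 = $9/lb

$9/lb


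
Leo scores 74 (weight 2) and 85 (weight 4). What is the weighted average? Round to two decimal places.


Weighted sum:
2 x 74 + 4 x 85 = 488
Total weight:
2 + 4 = 6
Weighted average:
488 / 6 = 81.3333... ≈ 81.33

81.33


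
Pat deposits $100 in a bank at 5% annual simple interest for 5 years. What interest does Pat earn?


Use the formula I = P x R x T / 100
P x R x T = 100 x 5 x 5 = 2500
I = 2500 / 100 = $25

$25


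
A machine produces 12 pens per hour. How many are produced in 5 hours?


Production rate: 12 pens per hour
Time: 5 hours
Total: 12 x 5 = 60 pens

60 pens


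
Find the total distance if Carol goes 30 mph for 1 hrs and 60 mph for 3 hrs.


Leg 1 distance:
30 x 1 = 30 miles
Leg 2 distance:
60 x 3 = 180 miles
Total distance:
30 + 180 = 210 miles

210 miles


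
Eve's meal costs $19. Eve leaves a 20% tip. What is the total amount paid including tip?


Calculate the tip:
20% of $19 = $3.80
Add tip to meal cost:
$19 + $3.80 = $22.80

$22.80


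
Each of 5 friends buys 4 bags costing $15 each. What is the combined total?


Cost per person:
4 x $15 = $60
Group total:
5 x $60 = $300

$300


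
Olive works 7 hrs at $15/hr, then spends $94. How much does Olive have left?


Calculate earnings:
7 x $15 = $105
Subtract spending:
$105 - $94 = $11

$11


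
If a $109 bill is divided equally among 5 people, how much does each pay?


Total bill: $109
Number of people: 5
Each pays: $109 / 5 = $21.80

$21.80


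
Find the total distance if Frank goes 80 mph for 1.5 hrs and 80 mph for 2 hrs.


Leg 1 distance:
80 x 1.5 = 120 miles
Leg 2 distance:
80 x 2 = 160 miles
Total distance:
120 + 160 = 280 miles

280 miles


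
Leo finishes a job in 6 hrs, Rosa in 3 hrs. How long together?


Leo's rate: 1/6 of the job per hour
Rosa's rate: 1/3 of the job per hour
Combined rate: 1/6 + 1/3 = 1/2 per hour
Time = 1 / (1/2) = 2 hours

2 hours


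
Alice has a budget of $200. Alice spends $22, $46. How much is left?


Add up expenses:
$22 + $46 = $68
Subtract from budget:
$200 - $68 = $132

$132


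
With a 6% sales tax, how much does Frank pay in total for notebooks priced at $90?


Calculate the tax:
6% of $90 = $5.40
Add tax to price:
$90 + $5.40 = $95.40

$95.40


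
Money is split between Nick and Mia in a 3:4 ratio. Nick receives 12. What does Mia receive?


Find the multiplier:
12 / 3 = 4
Apply to Mia's share:
4 x 4 = 16

16


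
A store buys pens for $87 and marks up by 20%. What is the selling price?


Calculate the markup amount:
20% of $87 = $17.40
Add to cost:
$87 + $17.40 = $104.40

$104.40


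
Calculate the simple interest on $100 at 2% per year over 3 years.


Use the formula I = P x R x T / 100
P x R x T = 100 x 2 x 3 = 600
I = 600 / 100 = $6

$6


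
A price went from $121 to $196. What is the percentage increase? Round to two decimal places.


Find the absolute change:
|196 - 121| = 75
Divide by original and multiply by 100:
75 / 121 x 100 = 61.9834...% ≈ 61.98%

61.98%


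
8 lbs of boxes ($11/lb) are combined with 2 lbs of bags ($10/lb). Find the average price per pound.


Cost of boxes:
8 x $11 = $88
Cost of bags:
2 x $10 = $20
Total cost: $88 + $20 = $108
Total weight: 10 lbs
Average: $108 / 10 = $10.80/lb

$10.80/lb


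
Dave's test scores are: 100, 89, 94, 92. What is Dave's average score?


Add the scores:
100 + 89 + 94 + 92 = 375
Divide by the number of tests:
375 / 4 = 93.75

93.75


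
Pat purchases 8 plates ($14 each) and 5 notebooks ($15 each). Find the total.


Cost of plates:
8 x $14 = $112
Cost of notebooks:
5 x $15 = $75
Add both:
$112 + $75 = $187

$187


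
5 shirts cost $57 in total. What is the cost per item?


Total cost: $57
Number of items: 5
Unit price: $57 / 5 = $11.40

$11.40


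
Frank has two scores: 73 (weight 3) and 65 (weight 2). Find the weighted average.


Weighted sum:
3 x 73 + 2 x 65 = 349
Total weight:
3 + 2 = 5
Weighted average:
349 / 5 = 69.8

69.8


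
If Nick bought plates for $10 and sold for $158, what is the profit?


Selling price = $158
Cost price = $10
Profit = selling price - cost price:
Profit = $158 - $10 = $148

$148


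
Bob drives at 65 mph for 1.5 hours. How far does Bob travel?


Use the formula: distance = speed x time
Speed = 65 mph, Time = 1.5 hours
65 x 1.5 = 97.5 miles

97.5 miles


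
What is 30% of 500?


Convert percentage to decimal:
30% = 0.3
Multiply:
500 x 0.3 = 150

150


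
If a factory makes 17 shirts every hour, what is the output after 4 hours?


Production rate: 17 shirts per hour
Time: 4 hours
Total: 17 x 4 = 68 shirts

68 shirts


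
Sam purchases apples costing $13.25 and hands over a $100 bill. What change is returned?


Start with the amount paid:
$100
Subtract the price:
$100 - $13.25 = $86.75

$86.75


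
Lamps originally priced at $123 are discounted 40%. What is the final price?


Calculate the discount amount:
40% of $123 = $49.20
Subtract from original:
$123 - $49.20 = $73.80

$73.80


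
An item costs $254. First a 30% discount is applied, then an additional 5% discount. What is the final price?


First discount:
30% of $254 = $76.20
Price after first discount:
$254 - $76.20 = $177.80
Second discount:
5% of $177.80 = $8.89
Final price:
$177.80 - $8.89 = $168.91

$168.91


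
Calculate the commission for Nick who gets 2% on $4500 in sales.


Convert rate to decimal:
2% = 0.02
Multiply by sales:
$4500 x 0.02 = $90

$90


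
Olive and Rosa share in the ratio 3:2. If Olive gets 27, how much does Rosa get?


Find the multiplier:
27 / 3 = 9
Apply to Rosa's share:
2 x 9 = 18

18


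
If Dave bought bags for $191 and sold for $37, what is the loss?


Selling price = $37
Cost price = $191
Loss = cost price - selling price:
Loss = $191 - $37 = $154

$154


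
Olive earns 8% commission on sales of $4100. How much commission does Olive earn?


Convert rate to decimal:
8% = 0.08
Multiply by sales:
$4100 x 0.08 = $328

$328


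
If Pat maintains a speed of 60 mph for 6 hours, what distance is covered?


Use the formula: distance = speed x time
Speed = 60 mph, Time = 6 hours
60 x 6 = 360 miles

360 miles


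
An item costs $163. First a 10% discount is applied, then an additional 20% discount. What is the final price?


First discount:
10% of $163 = $16.30
Price after first discount:
$163 - $16.30 = $146.70
Second discount:
20% of $146.70 = $29.34
Final price:
$146.70 - $29.34 = $117.36

$117.36


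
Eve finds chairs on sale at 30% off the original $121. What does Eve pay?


Calculate the discount amount:
30% of $121 = $36.30
Subtract from original:
$121 - $36.30 = $84.70

$84.70


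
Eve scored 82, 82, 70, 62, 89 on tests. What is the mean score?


Add the scores:
82 + 82 + 70 + 62 + 89 = 385
Divide by the number of tests:
385 / 5 = 77

77


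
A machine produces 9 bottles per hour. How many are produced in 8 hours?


Production rate: 9 bottles per hour
Time: 8 hours
Total: 9 x 8 = 72 bottles

72 bottles


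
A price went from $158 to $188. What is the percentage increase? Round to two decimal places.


Find the absolute change:
|188 - 158| = 30
Divide by original and multiply by 100:
30 / 158 x 100 = 18.9873...% ≈ 18.99%

18.99%


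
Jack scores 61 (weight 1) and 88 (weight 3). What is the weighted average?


Weighted sum:
1 x 61 + 3 x 88 = 325
Total weight:
1 + 3 = 4
Weighted average:
325 / 4 = 81.25

81.25


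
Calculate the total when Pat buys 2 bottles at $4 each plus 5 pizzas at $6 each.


Cost of bottles:
2 x $4 = $8
Cost of pizzas:
5 x $6 = $30
Add both:
$8 + $30 = $38

$38


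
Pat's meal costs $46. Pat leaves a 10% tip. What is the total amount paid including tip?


Calculate the tip:
10% of $46 = $4.60
Add tip to meal cost:
$46 + $4.60 = $50.60

$50.60


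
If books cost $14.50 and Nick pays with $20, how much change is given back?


Start with the amount paid:
$20
Subtract the price:
$20 - $14.50 = $5.50

$5.50


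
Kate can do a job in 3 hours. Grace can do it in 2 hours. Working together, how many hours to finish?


Kate's rate: 1/3 of the job per hour
Grace's rate: 1/2 of the job per hour
Combined rate: 1/3 + 1/2 = 5/6 per hour
Time = 1 / (5/6) = 6/5 = 1.2 hours

1.2 hours


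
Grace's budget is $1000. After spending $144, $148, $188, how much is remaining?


Add up expenses:
$144 + $148 + $188 = $480
Subtract from budget:
$1000 - $480 = $520

$520


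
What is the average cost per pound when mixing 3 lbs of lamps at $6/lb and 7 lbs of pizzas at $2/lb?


Cost of lamps:
3 x $6 = $18
Cost of pizzas:
7 x $2 = $14
Total cost: $18 + $14 = $32
Total weight: 10 lbs
Average: $32 / 10 = $3.20/lb

$3.20/lb


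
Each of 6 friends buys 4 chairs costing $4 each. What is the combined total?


Cost per person:
4 x $4 = $16
Group total:
6 x $16 = $96

$96


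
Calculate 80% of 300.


Convert percentage to decimal:
80% = 0.8
Multiply:
300 x 0.8 = 240

240


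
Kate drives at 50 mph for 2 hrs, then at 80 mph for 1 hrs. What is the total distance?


Leg 1 distance:
50 x 2 = 100 miles
Leg 2 distance:
80 x 1 = 80 miles
Total distance:
100 + 80 = 180 miles

180 miles


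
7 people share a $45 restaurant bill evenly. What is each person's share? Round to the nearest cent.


Total bill: $45
Number of people: 7
Each pays: $45 / 7 = $6.4285... ≈ $6.43

$6.43


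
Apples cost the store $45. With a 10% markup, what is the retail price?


Calculate the markup amount:
10% of $45 = $4.50
Add to cost:
$45 + $4.50 = $49.50

$49.50


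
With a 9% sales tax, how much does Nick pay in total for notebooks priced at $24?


Calculate the tax:
9% of $24 = $2.16
Add tax to price:
$24 + $2.16 = $26.16

$26.16


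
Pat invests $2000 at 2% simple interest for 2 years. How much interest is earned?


Use the formula I = P x R x T / 100
P x R x T = 2000 x 2 x 2 = 8000
I = 8000 / 100 = $80

$80


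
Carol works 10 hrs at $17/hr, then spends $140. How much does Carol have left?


Calculate earnings:
10 x $17 = $170
Subtract spending:
$170 - $140 = $30

$30


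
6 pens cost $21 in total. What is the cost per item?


Total cost: $21
Number of items: 6
Unit price: $21 / 6 = $3.50

$3.50


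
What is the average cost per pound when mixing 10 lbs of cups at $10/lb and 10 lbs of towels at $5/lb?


Cost of cups:
10 x $10 = $100
Cost of towels:
10 x $5 = $50
Total cost: $100 + $50 = $150
Total weight: 20 lbs
Average: $150 / 20 = $7.50/lb

$7.50/lb


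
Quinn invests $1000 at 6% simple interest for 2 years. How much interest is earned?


Use the formula I = P x R x T / 100
P x R x T = 1000 x 6 x 2 = 12000
I = 12000 / 100 = $120

$120


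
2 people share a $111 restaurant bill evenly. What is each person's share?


Total bill: $111
Number of people: 2
Each pays: $111 / 2 = $55.50

$55.50
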